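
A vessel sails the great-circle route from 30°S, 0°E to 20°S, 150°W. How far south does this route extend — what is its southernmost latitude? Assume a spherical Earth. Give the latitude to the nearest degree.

≈ 61°S

The great circle lies in the plane with unit normal n̂ = (p₁ × p₂)/|p₁ × p₂|.
Here n̂_z ≈ -0.481; the vertex latitude is φ_max = arccos|n̂_z| ≈ 61.2°.
Check via Clairaut: cos φ_max = |cos φ₁| · sin C = cos(30.0°)·sin(146.2°) ≈ 0.481, again giving ≈ 61.2°.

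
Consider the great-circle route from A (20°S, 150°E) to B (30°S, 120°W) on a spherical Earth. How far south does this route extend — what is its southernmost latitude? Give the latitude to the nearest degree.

≈ 34°S

The great circle lies in the plane with unit normal n̂ = (p₁ × p₂)/|p₁ × p₂|.
Here n̂_z ≈ +0.826; the vertex latitude is φ_max = arccos|n̂_z| ≈ 34.3°.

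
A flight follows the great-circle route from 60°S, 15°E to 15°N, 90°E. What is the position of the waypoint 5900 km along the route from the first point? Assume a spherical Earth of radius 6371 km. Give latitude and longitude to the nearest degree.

The haversine formula gives a central angle δ ≈ 1.670 rad (95.7°) between the endpoints. The total great-circle distance is δ·R ≈ 1.670 × 6371 ≈ 10640 km, so the target fraction is f = 5900/10640 ≈ 0.554.
Interpolate at f ≈ 0.554 with slerp weights a = sin((1−f)δ)/sin δ ≈ 0.681, b = sin(fδ)/sin δ ≈ 0.803.
p = a·p₁ + b·p₂ ≈ (0.329, 0.864, -0.382); φ = arcsin(p_z) ≈ -22.43°, λ = atan2(p_y, p_x) ≈ 69.17°.

≈ 22°S, 69°E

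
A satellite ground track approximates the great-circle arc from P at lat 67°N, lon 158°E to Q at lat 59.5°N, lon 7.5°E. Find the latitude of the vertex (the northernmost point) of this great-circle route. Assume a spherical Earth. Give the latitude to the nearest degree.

The great circle lies in the plane with unit normal n̂ = (p₁ × p₂)/|p₁ × p₂|.
Here n̂_z ≈ -0.125; the vertex latitude is φ_max = arccos|n̂_z| ≈ 82.8°.

≈ 83°N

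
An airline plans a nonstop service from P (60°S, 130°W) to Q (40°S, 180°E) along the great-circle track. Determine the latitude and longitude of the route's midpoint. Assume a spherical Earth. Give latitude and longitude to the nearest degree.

Write both endpoints as unit vectors p₁, p₂ with components (cos φ cos λ, cos φ sin λ, sin φ).
The central angle between the endpoints is δ = arccos(p₁·p₂) ≈ 0.639 rad (36.6°).
Interpolate at f = 1/2 with slerp weights a = sin((1−f)δ)/sin δ ≈ 0.527, b = sin(fδ)/sin δ ≈ 0.527.
p = a·p₁ + b·p₂ ≈ (-0.573, -0.202, -0.795); φ = arcsin(p_z) ≈ -52.62°, λ = atan2(p_y, p_x) ≈ -160.60°.

≈ (53°S, 161°W)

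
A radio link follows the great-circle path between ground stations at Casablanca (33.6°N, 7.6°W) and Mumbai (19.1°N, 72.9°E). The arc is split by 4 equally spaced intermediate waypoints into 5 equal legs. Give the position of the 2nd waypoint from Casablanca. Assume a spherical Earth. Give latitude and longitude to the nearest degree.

Convert each endpoint to a unit vector on the sphere (x = cos φ cos λ, y = cos φ sin λ, z = sin φ).
The central angle between the endpoints is δ = arccos(p₁·p₂) ≈ 1.255 rad (71.9°).
Interpolate at f = 2/5 with slerp weights a = sin((1−f)δ)/sin δ ≈ 0.719, b = sin(fδ)/sin δ ≈ 0.506.
p = a·p₁ + b·p₂ ≈ (0.734, 0.378, 0.564); φ = arcsin(p_z) ≈ 34.31°, λ = atan2(p_y, p_x) ≈ 27.22°.

≈ 34°N, 27°E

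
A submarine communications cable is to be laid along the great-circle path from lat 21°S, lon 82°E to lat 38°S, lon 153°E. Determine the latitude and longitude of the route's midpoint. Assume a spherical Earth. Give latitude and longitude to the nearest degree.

≈ lat 35°S, lon 114°E

The haversine formula gives a central angle δ ≈ 1.093 rad (62.6°) between the endpoints.
Interpolate at f = 1/2 with slerp weights a = sin((1−f)δ)/sin δ ≈ 0.585, b = sin(fδ)/sin δ ≈ 0.585.
p = a·p₁ + b·p₂ ≈ (-0.335, 0.750, -0.570); φ = arcsin(p_z) ≈ -34.75°, λ = atan2(p_y, p_x) ≈ 114.05°.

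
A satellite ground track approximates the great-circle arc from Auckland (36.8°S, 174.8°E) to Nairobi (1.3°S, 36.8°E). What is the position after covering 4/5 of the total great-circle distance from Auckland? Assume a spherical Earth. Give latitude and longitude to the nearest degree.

≈ (20°S, 54°E)

Write both endpoints as unit vectors p₁, p₂ with components (cos φ cos λ, cos φ sin λ, sin φ).
The central angle between the endpoints is δ = arccos(p₁·p₂) ≈ 2.191 rad (125.5°).
Interpolate at f = 4/5 with slerp weights a = sin((1−f)δ)/sin δ ≈ 0.522, b = sin(fδ)/sin δ ≈ 1.209.
p = a·p₁ + b·p₂ ≈ (0.552, 0.762, -0.340); φ = arcsin(p_z) ≈ -19.87°, λ = atan2(p_y, p_x) ≈ 54.08°.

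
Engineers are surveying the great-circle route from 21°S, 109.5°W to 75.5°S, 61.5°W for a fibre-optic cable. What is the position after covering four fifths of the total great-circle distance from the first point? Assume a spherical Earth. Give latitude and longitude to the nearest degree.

Convert each endpoint to a unit vector on the sphere (x = cos φ cos λ, y = cos φ sin λ, z = sin φ).
The central angle between the endpoints is δ = arccos(p₁·p₂) ≈ 1.043 rad (59.8°).
Interpolate at f = 4/5 with slerp weights a = sin((1−f)δ)/sin δ ≈ 0.240, b = sin(fδ)/sin δ ≈ 0.858.
p = a·p₁ + b·p₂ ≈ (0.028, -0.400, -0.916); φ = arcsin(p_z) ≈ -66.38°, λ = atan2(p_y, p_x) ≈ -86.03°.

≈ 66°S, 86°W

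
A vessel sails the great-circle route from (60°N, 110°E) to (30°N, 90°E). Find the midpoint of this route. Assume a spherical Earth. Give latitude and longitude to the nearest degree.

From cos δ = sin φ₁ sin φ₂ + cos φ₁ cos φ₂ cos Δλ, the central angle is δ ≈ 0.574 rad (32.9°).
Interpolate at f = 1/2 with slerp weights a = sin((1−f)δ)/sin δ ≈ 0.521, b = sin(fδ)/sin δ ≈ 0.521.
p = a·p₁ + b·p₂ ≈ (-0.089, 0.696, 0.712); φ = arcsin(p_z) ≈ 45.41°, λ = atan2(p_y, p_x) ≈ 97.29°.

≈ (45°N, 97°E)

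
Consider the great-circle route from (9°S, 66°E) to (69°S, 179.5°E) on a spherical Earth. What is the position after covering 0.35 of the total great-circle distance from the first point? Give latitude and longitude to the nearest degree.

≈ (38°S, 79°E)

Write both endpoints as unit vectors p₁, p₂ with components (cos φ cos λ, cos φ sin λ, sin φ).
The central angle between the endpoints is δ = arccos(p₁·p₂) ≈ 1.566 rad (89.7°).
Interpolate at f = 0.35 with slerp weights a = sin((1−f)δ)/sin δ ≈ 0.851, b = sin(fδ)/sin δ ≈ 0.521.
p = a·p₁ + b·p₂ ≈ (0.155, 0.769, -0.620); φ = arcsin(p_z) ≈ -38.28°, λ = atan2(p_y, p_x) ≈ 78.60°.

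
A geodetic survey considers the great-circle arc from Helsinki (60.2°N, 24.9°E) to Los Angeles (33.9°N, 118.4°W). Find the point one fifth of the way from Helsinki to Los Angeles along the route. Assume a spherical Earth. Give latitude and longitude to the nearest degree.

From cos δ = sin φ₁ sin φ₂ + cos φ₁ cos φ₂ cos Δλ, the central angle is δ ≈ 1.417 rad (81.2°).
Interpolate at f = 1/5 with slerp weights a = sin((1−f)δ)/sin δ ≈ 0.917, b = sin(fδ)/sin δ ≈ 0.283.
p = a·p₁ + b·p₂ ≈ (0.302, -0.015, 0.953); φ = arcsin(p_z) ≈ 72.43°, λ = atan2(p_y, p_x) ≈ -2.80°.

≈ (72°N, 3°W)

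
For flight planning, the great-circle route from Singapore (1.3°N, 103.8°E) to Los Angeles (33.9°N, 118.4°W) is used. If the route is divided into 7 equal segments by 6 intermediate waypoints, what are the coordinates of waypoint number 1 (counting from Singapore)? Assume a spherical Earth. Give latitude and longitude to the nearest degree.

≈ 14°N, 117°E

The haversine formula gives a central angle δ ≈ 2.217 rad (127.0°) between the endpoints.
Interpolate at f = 1/7 with slerp weights a = sin((1−f)δ)/sin δ ≈ 1.185, b = sin(fδ)/sin δ ≈ 0.390.
p = a·p₁ + b·p₂ ≈ (-0.437, 0.866, 0.244); φ = arcsin(p_z) ≈ 14.15°, λ = atan2(p_y, p_x) ≈ 116.76°.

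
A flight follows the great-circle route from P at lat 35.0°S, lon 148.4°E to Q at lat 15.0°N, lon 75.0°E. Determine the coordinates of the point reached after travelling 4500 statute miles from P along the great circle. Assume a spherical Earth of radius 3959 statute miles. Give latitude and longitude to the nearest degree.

≈ lat 2°N, lon 91°E

Write both endpoints as unit vectors p₁, p₂ with components (cos φ cos λ, cos φ sin λ, sin φ).
The central angle between the endpoints is δ = arccos(p₁·p₂) ≈ 1.493 rad (85.5°). The total great-circle distance is δ·R ≈ 1.493 × 3959 ≈ 5911 mi, so the target fraction is f = 4500/5911 ≈ 0.761.
Interpolate at f ≈ 0.761 with slerp weights a = sin((1−f)δ)/sin δ ≈ 0.350, b = sin(fδ)/sin δ ≈ 0.910.
p = a·p₁ + b·p₂ ≈ (-0.017, 0.999, 0.035); φ = arcsin(p_z) ≈ 1.99°, λ = atan2(p_y, p_x) ≈ 90.96°.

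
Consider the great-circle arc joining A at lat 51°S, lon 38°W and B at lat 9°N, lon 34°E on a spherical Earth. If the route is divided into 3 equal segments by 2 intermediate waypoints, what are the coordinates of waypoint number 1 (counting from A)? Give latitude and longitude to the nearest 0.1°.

Convert each endpoint to a unit vector on the sphere (x = cos φ cos λ, y = cos φ sin λ, z = sin φ).
The central angle between the endpoints is δ = arccos(p₁·p₂) ≈ 1.500 rad (86.0°).
Interpolate at f = 1/3 with slerp weights a = sin((1−f)δ)/sin δ ≈ 0.844, b = sin(fδ)/sin δ ≈ 0.481.
p = a·p₁ + b·p₂ ≈ (0.812, -0.061, -0.580); φ = arcsin(p_z) ≈ -35.48°, λ = atan2(p_y, p_x) ≈ -4.32°.

≈ lat 35.5°S, lon 4.3°W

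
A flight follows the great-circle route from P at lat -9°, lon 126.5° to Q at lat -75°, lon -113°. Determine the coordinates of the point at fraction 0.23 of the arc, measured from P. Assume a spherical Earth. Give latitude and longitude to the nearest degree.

≈ lat -29°, lon 132°

Convert each endpoint to a unit vector on the sphere (x = cos φ cos λ, y = cos φ sin λ, z = sin φ).
The central angle between the endpoints is δ = arccos(p₁·p₂) ≈ 1.549 rad (88.8°).
Interpolate at f = 0.23 with slerp weights a = sin((1−f)δ)/sin δ ≈ 0.930, b = sin(fδ)/sin δ ≈ 0.349.
p = a·p₁ + b·p₂ ≈ (-0.581, 0.655, -0.483); φ = arcsin(p_z) ≈ -28.85°, λ = atan2(p_y, p_x) ≈ 131.60°.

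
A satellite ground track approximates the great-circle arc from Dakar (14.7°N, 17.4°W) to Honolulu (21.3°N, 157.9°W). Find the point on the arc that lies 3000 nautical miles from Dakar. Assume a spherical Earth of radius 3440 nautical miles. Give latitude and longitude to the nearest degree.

≈ 41°N, 67°W

Convert each endpoint to a unit vector on the sphere (x = cos φ cos λ, y = cos φ sin λ, z = sin φ).
The central angle between the endpoints is δ = arccos(p₁·p₂) ≈ 2.218 rad (127.1°). The total great-circle distance is δ·R ≈ 2.218 × 3440 ≈ 7631 nmi, so the target fraction is f = 3000/7631 ≈ 0.393.
Interpolate at f ≈ 0.393 with slerp weights a = sin((1−f)δ)/sin δ ≈ 1.222, b = sin(fδ)/sin δ ≈ 0.960.
p = a·p₁ + b·p₂ ≈ (0.299, -0.690, 0.659); φ = arcsin(p_z) ≈ 41.22°, λ = atan2(p_y, p_x) ≈ -66.54°.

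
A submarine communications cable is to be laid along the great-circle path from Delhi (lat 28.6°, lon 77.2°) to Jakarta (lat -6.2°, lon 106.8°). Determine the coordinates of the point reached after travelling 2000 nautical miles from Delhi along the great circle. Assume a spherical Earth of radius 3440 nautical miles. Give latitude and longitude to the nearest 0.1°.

≈ lat 3.0°, lon 99.7°

Write both endpoints as unit vectors p₁, p₂ with components (cos φ cos λ, cos φ sin λ, sin φ).
The central angle between the endpoints is δ = arccos(p₁·p₂) ≈ 0.785 rad (45.0°). The total great-circle distance is δ·R ≈ 0.785 × 3440 ≈ 2701 nmi, so the target fraction is f = 2000/2701 ≈ 0.740.
Interpolate at f ≈ 0.740 with slerp weights a = sin((1−f)δ)/sin δ ≈ 0.286, b = sin(fδ)/sin δ ≈ 0.777.
p = a·p₁ + b·p₂ ≈ (-0.168, 0.984, 0.053); φ = arcsin(p_z) ≈ 3.05°, λ = atan2(p_y, p_x) ≈ 99.66°.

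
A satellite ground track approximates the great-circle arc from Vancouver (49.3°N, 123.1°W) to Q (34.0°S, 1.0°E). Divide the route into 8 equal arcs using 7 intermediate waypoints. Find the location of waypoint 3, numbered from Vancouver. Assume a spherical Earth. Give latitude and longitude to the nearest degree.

≈ (28°N, 61°W)

Write both endpoints as unit vectors p₁, p₂ with components (cos φ cos λ, cos φ sin λ, sin φ).
The central angle between the endpoints is δ = arccos(p₁·p₂) ≈ 2.385 rad (136.6°).
Interpolate at f = 3/8 with slerp weights a = sin((1−f)δ)/sin δ ≈ 1.452, b = sin(fδ)/sin δ ≈ 1.136.
p = a·p₁ + b·p₂ ≈ (0.424, -0.777, 0.466); φ = arcsin(p_z) ≈ 27.75°, λ = atan2(p_y, p_x) ≈ -61.34°.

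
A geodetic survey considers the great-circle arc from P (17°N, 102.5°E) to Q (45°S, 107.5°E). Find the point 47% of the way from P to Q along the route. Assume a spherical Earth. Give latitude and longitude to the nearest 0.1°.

≈ (12.2°S, 104.5°E)

Write both endpoints as unit vectors p₁, p₂ with components (cos φ cos λ, cos φ sin λ, sin φ).
The central angle between the endpoints is δ = arccos(p₁·p₂) ≈ 1.085 rad (62.2°).
Interpolate at f = 0.47 with slerp weights a = sin((1−f)δ)/sin δ ≈ 0.615, b = sin(fδ)/sin δ ≈ 0.552.
p = a·p₁ + b·p₂ ≈ (-0.245, 0.946, -0.211); φ = arcsin(p_z) ≈ -12.15°, λ = atan2(p_y, p_x) ≈ 104.49°.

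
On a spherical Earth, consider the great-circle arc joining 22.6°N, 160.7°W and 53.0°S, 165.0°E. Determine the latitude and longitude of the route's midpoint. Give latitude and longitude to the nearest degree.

≈ 16°S, 174°W

Write both endpoints as unit vectors p₁, p₂ with components (cos φ cos λ, cos φ sin λ, sin φ).
The central angle between the endpoints is δ = arccos(p₁·p₂) ≈ 1.418 rad (81.3°).
Interpolate at f = 1/2 with slerp weights a = sin((1−f)δ)/sin δ ≈ 0.659, b = sin(fδ)/sin δ ≈ 0.659.
p = a·p₁ + b·p₂ ≈ (-0.957, -0.098, -0.273); φ = arcsin(p_z) ≈ -15.84°, λ = atan2(p_y, p_x) ≈ -174.13°.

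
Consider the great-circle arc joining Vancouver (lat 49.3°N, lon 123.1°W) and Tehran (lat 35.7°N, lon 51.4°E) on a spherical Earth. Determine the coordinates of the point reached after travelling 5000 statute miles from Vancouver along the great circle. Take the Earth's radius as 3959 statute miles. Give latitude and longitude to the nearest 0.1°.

The haversine formula gives a central angle δ ≈ 1.656 rad (94.9°) between the endpoints. The total great-circle distance is δ·R ≈ 1.656 × 3959 ≈ 6555 mi, so the target fraction is f = 5000/6555 ≈ 0.763.
Interpolate at f ≈ 0.763 with slerp weights a = sin((1−f)δ)/sin δ ≈ 0.384, b = sin(fδ)/sin δ ≈ 0.956.
p = a·p₁ + b·p₂ ≈ (0.348, 0.397, 0.849); φ = arcsin(p_z) ≈ 58.13°, λ = atan2(p_y, p_x) ≈ 48.79°.

≈ lat 58.1°N, lon 48.8°E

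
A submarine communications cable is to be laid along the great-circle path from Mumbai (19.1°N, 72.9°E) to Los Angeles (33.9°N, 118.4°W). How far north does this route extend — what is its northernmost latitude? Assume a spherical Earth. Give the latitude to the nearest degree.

The great circle lies in the plane with unit normal n̂ = (p₁ × p₂)/|p₁ × p₂|.
Here n̂_z ≈ +0.190; the vertex latitude is φ_max = arccos|n̂_z| ≈ 79.1°.
Check via Clairaut: cos φ_max = |cos φ₁| · sin C = cos(19.1°)·sin(11.6°) ≈ 0.190, again giving ≈ 79.1°.

≈ 79°N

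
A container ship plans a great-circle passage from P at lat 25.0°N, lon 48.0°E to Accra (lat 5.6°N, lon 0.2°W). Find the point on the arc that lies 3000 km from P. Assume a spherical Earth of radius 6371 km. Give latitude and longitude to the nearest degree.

≈ lat 16°N, lon 21°E

Write both endpoints as unit vectors p₁, p₂ with components (cos φ cos λ, cos φ sin λ, sin φ).
The central angle between the endpoints is δ = arccos(p₁·p₂) ≈ 0.873 rad (50.0°). The total great-circle distance is δ·R ≈ 0.873 × 6371 ≈ 5563 km, so the target fraction is f = 3000/5563 ≈ 0.539.
Interpolate at f ≈ 0.539 with slerp weights a = sin((1−f)δ)/sin δ ≈ 0.511, b = sin(fδ)/sin δ ≈ 0.592.
p = a·p₁ + b·p₂ ≈ (0.899, 0.342, 0.274); φ = arcsin(p_z) ≈ 15.88°, λ = atan2(p_y, p_x) ≈ 20.83°.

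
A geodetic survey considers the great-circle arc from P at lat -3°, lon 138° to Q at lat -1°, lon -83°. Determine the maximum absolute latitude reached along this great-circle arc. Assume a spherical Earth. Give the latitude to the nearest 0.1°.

≈ -5.8°

The great circle lies in the plane with unit normal n̂ = (p₁ × p₂)/|p₁ × p₂|.
Here n̂_z ≈ +0.995; the vertex latitude is φ_max = arccos|n̂_z| ≈ 5.8°.
Check via Clairaut: cos φ_max = |cos φ₁| · sin C = cos(3.0°)·sin(95.0°) ≈ 0.995, again giving ≈ 5.8°.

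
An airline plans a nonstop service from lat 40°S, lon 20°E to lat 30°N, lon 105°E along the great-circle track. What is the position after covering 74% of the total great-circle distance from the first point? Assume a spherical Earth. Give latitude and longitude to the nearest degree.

≈ lat 12°N, lon 83°E

Write both endpoints as unit vectors p₁, p₂ with components (cos φ cos λ, cos φ sin λ, sin φ).
The central angle between the endpoints is δ = arccos(p₁·p₂) ≈ 1.838 rad (105.3°).
Interpolate at f = 0.74 with slerp weights a = sin((1−f)δ)/sin δ ≈ 0.477, b = sin(fδ)/sin δ ≈ 1.014.
p = a·p₁ + b·p₂ ≈ (0.116, 0.973, 0.200); φ = arcsin(p_z) ≈ 11.56°, λ = atan2(p_y, p_x) ≈ 83.21°.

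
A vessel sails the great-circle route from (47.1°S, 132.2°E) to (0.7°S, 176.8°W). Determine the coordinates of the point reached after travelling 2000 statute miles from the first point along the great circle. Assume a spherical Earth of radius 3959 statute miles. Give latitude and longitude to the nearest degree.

≈ (28°S, 161°E)

The haversine formula gives a central angle δ ≈ 1.118 rad (64.1°) between the endpoints. The total great-circle distance is δ·R ≈ 1.118 × 3959 ≈ 4427 mi, so the target fraction is f = 2000/4427 ≈ 0.452.
Interpolate at f ≈ 0.452 with slerp weights a = sin((1−f)δ)/sin δ ≈ 0.640, b = sin(fδ)/sin δ ≈ 0.538.
p = a·p₁ + b·p₂ ≈ (-0.830, 0.293, -0.475); φ = arcsin(p_z) ≈ -28.37°, λ = atan2(p_y, p_x) ≈ 160.58°.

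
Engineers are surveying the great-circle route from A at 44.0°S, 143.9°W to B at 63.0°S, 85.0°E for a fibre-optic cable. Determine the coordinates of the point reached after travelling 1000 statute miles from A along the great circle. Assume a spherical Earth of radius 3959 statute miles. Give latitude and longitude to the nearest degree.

≈ 57°S, 154°W

Write both endpoints as unit vectors p₁, p₂ with components (cos φ cos λ, cos φ sin λ, sin φ).
The central angle between the endpoints is δ = arccos(p₁·p₂) ≈ 1.155 rad (66.2°). The total great-circle distance is δ·R ≈ 1.155 × 3959 ≈ 4571 mi, so the target fraction is f = 1000/4571 ≈ 0.219.
Interpolate at f ≈ 0.219 with slerp weights a = sin((1−f)δ)/sin δ ≈ 0.858, b = sin(fδ)/sin δ ≈ 0.273.
p = a·p₁ + b·p₂ ≈ (-0.488, -0.240, -0.839); φ = arcsin(p_z) ≈ -57.07°, λ = atan2(p_y, p_x) ≈ -153.80°.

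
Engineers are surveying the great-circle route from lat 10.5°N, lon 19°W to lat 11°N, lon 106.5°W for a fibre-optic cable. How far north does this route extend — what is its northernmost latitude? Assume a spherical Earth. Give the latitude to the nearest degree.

The great circle lies in the plane with unit normal n̂ = (p₁ × p₂)/|p₁ × p₂|.
Here n̂_z ≈ -0.967; the vertex latitude is φ_max = arccos|n̂_z| ≈ 14.7°.
Check via Clairaut: cos φ_max = |cos φ₁| · sin C = cos(10.5°)·sin(79.6°) ≈ 0.967, again giving ≈ 14.7°.

≈ 15°N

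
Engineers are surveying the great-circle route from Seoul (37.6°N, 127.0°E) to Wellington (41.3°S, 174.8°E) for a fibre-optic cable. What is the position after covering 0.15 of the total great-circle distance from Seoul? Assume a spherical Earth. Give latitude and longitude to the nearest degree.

Write both endpoints as unit vectors p₁, p₂ with components (cos φ cos λ, cos φ sin λ, sin φ).
The central angle between the endpoints is δ = arccos(p₁·p₂) ≈ 1.574 rad (90.2°).
Interpolate at f = 0.15 with slerp weights a = sin((1−f)δ)/sin δ ≈ 0.973, b = sin(fδ)/sin δ ≈ 0.234.
p = a·p₁ + b·p₂ ≈ (-0.639, 0.632, 0.439); φ = arcsin(p_z) ≈ 26.06°, λ = atan2(p_y, p_x) ≈ 135.33°.

≈ (26°N, 135°E)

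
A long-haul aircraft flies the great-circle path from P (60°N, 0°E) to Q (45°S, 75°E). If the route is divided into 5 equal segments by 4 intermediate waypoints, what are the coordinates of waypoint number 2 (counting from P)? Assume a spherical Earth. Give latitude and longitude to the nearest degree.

≈ (20°N, 40°E)

The haversine formula gives a central angle δ ≈ 2.119 rad (121.4°) between the endpoints.
Interpolate at f = 2/5 with slerp weights a = sin((1−f)δ)/sin δ ≈ 1.119, b = sin(fδ)/sin δ ≈ 0.878.
p = a·p₁ + b·p₂ ≈ (0.720, 0.600, 0.348); φ = arcsin(p_z) ≈ 20.39°, λ = atan2(p_y, p_x) ≈ 39.78°.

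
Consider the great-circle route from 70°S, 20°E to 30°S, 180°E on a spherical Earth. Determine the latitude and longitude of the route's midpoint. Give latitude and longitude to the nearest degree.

Convert each endpoint to a unit vector on the sphere (x = cos φ cos λ, y = cos φ sin λ, z = sin φ).
The central angle between the endpoints is δ = arccos(p₁·p₂) ≈ 1.378 rad (79.0°).
Interpolate at f = 1/2 with slerp weights a = sin((1−f)δ)/sin δ ≈ 0.648, b = sin(fδ)/sin δ ≈ 0.648.
p = a·p₁ + b·p₂ ≈ (-0.353, 0.076, -0.933); φ = arcsin(p_z) ≈ -68.85°, λ = atan2(p_y, p_x) ≈ 167.88°.

≈ 69°S, 168°E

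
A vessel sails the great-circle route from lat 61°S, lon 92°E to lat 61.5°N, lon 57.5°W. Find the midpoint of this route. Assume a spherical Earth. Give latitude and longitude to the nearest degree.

Convert each endpoint to a unit vector on the sphere (x = cos φ cos λ, y = cos φ sin λ, z = sin φ).
The central angle between the endpoints is δ = arccos(p₁·p₂) ≈ 2.888 rad (165.5°).
Interpolate at f = 1/2 with slerp weights a = sin((1−f)δ)/sin δ ≈ 3.950, b = sin(fδ)/sin δ ≈ 3.950.
p = a·p₁ + b·p₂ ≈ (0.946, 0.324, 0.017); φ = arcsin(p_z) ≈ 0.95°, λ = atan2(p_y, p_x) ≈ 18.92°.

≈ lat 1°N, lon 19°E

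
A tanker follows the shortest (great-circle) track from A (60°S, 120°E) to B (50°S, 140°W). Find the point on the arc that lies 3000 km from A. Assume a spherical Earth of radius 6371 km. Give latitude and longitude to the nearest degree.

Write both endpoints as unit vectors p₁, p₂ with components (cos φ cos λ, cos φ sin λ, sin φ).
The central angle between the endpoints is δ = arccos(p₁·p₂) ≈ 0.918 rad (52.6°). The total great-circle distance is δ·R ≈ 0.918 × 6371 ≈ 5847 km, so the target fraction is f = 3000/5847 ≈ 0.513.
Interpolate at f ≈ 0.513 with slerp weights a = sin((1−f)δ)/sin δ ≈ 0.544, b = sin(fδ)/sin δ ≈ 0.571.
p = a·p₁ + b·p₂ ≈ (-0.417, -0.000, -0.909); φ = arcsin(p_z) ≈ -65.34°, λ = atan2(p_y, p_x) ≈ -179.94°.

≈ (65°S, 180°E)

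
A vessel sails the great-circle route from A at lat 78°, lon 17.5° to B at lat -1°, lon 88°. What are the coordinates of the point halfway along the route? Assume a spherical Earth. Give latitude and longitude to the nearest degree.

≈ lat 41°, lon 78°

The haversine formula gives a central angle δ ≈ 1.518 rad (87.0°) between the endpoints.
Interpolate at f = 1/2 with slerp weights a = sin((1−f)δ)/sin δ ≈ 0.689, b = sin(fδ)/sin δ ≈ 0.689.
p = a·p₁ + b·p₂ ≈ (0.161, 0.732, 0.662); φ = arcsin(p_z) ≈ 41.47°, λ = atan2(p_y, p_x) ≈ 77.61°.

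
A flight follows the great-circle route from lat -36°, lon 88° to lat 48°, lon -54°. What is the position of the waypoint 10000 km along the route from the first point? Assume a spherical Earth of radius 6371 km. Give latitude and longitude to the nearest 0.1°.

Convert each endpoint to a unit vector on the sphere (x = cos φ cos λ, y = cos φ sin λ, z = sin φ).
The central angle between the endpoints is δ = arccos(p₁·p₂) ≈ 2.613 rad (149.7°). The total great-circle distance is δ·R ≈ 2.613 × 6371 ≈ 16646 km, so the target fraction is f = 10000/16646 ≈ 0.601.
Interpolate at f ≈ 0.601 with slerp weights a = sin((1−f)δ)/sin δ ≈ 1.712, b = sin(fδ)/sin δ ≈ 1.982.
p = a·p₁ + b·p₂ ≈ (0.828, 0.312, 0.466); φ = arcsin(p_z) ≈ 27.80°, λ = atan2(p_y, p_x) ≈ 20.63°.

≈ lat 27.8°, lon 20.6°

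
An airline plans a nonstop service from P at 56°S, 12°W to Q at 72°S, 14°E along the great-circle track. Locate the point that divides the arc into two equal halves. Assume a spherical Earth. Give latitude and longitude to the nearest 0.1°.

Convert each endpoint to a unit vector on the sphere (x = cos φ cos λ, y = cos φ sin λ, z = sin φ).
The central angle between the endpoints is δ = arccos(p₁·p₂) ≈ 0.337 rad (19.3°).
Interpolate at f = 1/2 with slerp weights a = sin((1−f)δ)/sin δ ≈ 0.507, b = sin(fδ)/sin δ ≈ 0.507.
p = a·p₁ + b·p₂ ≈ (0.429, -0.021, -0.903); φ = arcsin(p_z) ≈ -64.53°, λ = atan2(p_y, p_x) ≈ -2.81°.

≈ 64.5°S, 2.8°W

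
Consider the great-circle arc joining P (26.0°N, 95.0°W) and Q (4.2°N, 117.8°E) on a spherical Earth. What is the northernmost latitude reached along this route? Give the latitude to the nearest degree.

The great circle lies in the plane with unit normal n̂ = (p₁ × p₂)/|p₁ × p₂|.
Here n̂_z ≈ -0.701; the vertex latitude is φ_max = arccos|n̂_z| ≈ 45.5°.
Check via Clairaut: cos φ_max = |cos φ₁| · sin C = cos(26.0°)·sin(51.3°) ≈ 0.701, again giving ≈ 45.5°.

≈ 45°N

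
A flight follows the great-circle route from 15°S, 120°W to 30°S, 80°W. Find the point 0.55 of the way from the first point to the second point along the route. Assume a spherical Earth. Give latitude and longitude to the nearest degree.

The haversine formula gives a central angle δ ≈ 0.692 rad (39.6°) between the endpoints.
Interpolate at f = 0.55 with slerp weights a = sin((1−f)δ)/sin δ ≈ 0.480, b = sin(fδ)/sin δ ≈ 0.582.
p = a·p₁ + b·p₂ ≈ (-0.144, -0.898, -0.415); φ = arcsin(p_z) ≈ -24.54°, λ = atan2(p_y, p_x) ≈ -99.13°.

≈ 25°S, 99°W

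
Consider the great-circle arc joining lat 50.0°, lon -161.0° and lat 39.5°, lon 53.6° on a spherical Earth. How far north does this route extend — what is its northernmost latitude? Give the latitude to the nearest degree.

The great circle lies in the plane with unit normal n̂ = (p₁ × p₂)/|p₁ × p₂|.
Here n̂_z ≈ -0.283; the vertex latitude is φ_max = arccos|n̂_z| ≈ 73.6°.
Check via Clairaut: cos φ_max = |cos φ₁| · sin C = cos(50.0°)·sin(26.1°) ≈ 0.283, again giving ≈ 73.6°.

≈ 74°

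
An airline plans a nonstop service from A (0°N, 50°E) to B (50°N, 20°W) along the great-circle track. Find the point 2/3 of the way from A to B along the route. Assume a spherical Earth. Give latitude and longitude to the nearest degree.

Convert each endpoint to a unit vector on the sphere (x = cos φ cos λ, y = cos φ sin λ, z = sin φ).
The central angle between the endpoints is δ = arccos(p₁·p₂) ≈ 1.349 rad (77.3°).
Interpolate at f = 2/3 with slerp weights a = sin((1−f)δ)/sin δ ≈ 0.446, b = sin(fδ)/sin δ ≈ 0.803.
p = a·p₁ + b·p₂ ≈ (0.771, 0.165, 0.615); φ = arcsin(p_z) ≈ 37.94°, λ = atan2(p_y, p_x) ≈ 12.07°.

≈ (38°N, 12°E)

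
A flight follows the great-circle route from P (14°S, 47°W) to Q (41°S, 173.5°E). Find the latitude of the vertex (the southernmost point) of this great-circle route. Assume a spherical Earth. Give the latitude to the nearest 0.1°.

The great circle lies in the plane with unit normal n̂ = (p₁ × p₂)/|p₁ × p₂|.
Here n̂_z ≈ -0.518; the vertex latitude is φ_max = arccos|n̂_z| ≈ 58.8°.
Check via Clairaut: cos φ_max = |cos φ₁| · sin C = cos(14.0°)·sin(147.7°) ≈ 0.518, again giving ≈ 58.8°.

≈ 58.8°S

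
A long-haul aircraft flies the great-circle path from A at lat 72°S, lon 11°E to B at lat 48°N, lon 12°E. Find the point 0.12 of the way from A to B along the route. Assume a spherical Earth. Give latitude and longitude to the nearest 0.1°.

Write both endpoints as unit vectors p₁, p₂ with components (cos φ cos λ, cos φ sin λ, sin φ).
The central angle between the endpoints is δ = arccos(p₁·p₂) ≈ 2.094 rad (120.0°).
Interpolate at f = 0.12 with slerp weights a = sin((1−f)δ)/sin δ ≈ 1.112, b = sin(fδ)/sin δ ≈ 0.287.
p = a·p₁ + b·p₂ ≈ (0.525, 0.106, -0.844); φ = arcsin(p_z) ≈ -57.60°, λ = atan2(p_y, p_x) ≈ 11.36°.

≈ lat 57.6°S, lon 11.4°E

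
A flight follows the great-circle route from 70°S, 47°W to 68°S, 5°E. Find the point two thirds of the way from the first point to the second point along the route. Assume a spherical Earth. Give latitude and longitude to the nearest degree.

Convert each endpoint to a unit vector on the sphere (x = cos φ cos λ, y = cos φ sin λ, z = sin φ).
The central angle between the endpoints is δ = arccos(p₁·p₂) ≈ 0.317 rad (18.2°).
Interpolate at f = 2/3 with slerp weights a = sin((1−f)δ)/sin δ ≈ 0.338, b = sin(fδ)/sin δ ≈ 0.673.
p = a·p₁ + b·p₂ ≈ (0.330, -0.063, -0.942); φ = arcsin(p_z) ≈ -70.37°, λ = atan2(p_y, p_x) ≈ -10.75°.

≈ 70°S, 11°W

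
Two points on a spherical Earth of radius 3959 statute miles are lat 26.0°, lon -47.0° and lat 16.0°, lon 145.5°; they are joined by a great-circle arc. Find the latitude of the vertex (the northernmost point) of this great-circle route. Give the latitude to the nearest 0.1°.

≈ 74.3°

The great circle lies in the plane with unit normal n̂ = (p₁ × p₂)/|p₁ × p₂|.
Here n̂_z ≈ -0.271; the vertex latitude is φ_max = arccos|n̂_z| ≈ 74.3°.
Check via Clairaut: cos φ_max = |cos φ₁| · sin C = cos(26.0°)·sin(17.5°) ≈ 0.271, again giving ≈ 74.3°.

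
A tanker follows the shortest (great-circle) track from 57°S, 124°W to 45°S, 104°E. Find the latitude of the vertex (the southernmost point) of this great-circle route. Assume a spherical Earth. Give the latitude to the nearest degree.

≈ 72°S

The great circle lies in the plane with unit normal n̂ = (p₁ × p₂)/|p₁ × p₂|.
Here n̂_z ≈ -0.304; the vertex latitude is φ_max = arccos|n̂_z| ≈ 72.3°.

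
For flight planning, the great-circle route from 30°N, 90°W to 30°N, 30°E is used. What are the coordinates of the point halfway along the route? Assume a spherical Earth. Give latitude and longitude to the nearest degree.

≈ 49°N, 30°W

Write both endpoints as unit vectors p₁, p₂ with components (cos φ cos λ, cos φ sin λ, sin φ).
The central angle between the endpoints is δ = arccos(p₁·p₂) ≈ 1.696 rad (97.2°).
Interpolate at f = 1/2 with slerp weights a = sin((1−f)δ)/sin δ ≈ 0.756, b = sin(fδ)/sin δ ≈ 0.756.
p = a·p₁ + b·p₂ ≈ (0.567, -0.327, 0.756); φ = arcsin(p_z) ≈ 49.11°, λ = atan2(p_y, p_x) ≈ -30.00°.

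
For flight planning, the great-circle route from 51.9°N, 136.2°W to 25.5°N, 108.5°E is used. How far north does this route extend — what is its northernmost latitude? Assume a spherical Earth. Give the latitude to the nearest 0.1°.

≈ 59.6°N

The great circle lies in the plane with unit normal n̂ = (p₁ × p₂)/|p₁ × p₂|.
Here n̂_z ≈ -0.506; the vertex latitude is φ_max = arccos|n̂_z| ≈ 59.6°.
Check via Clairaut: cos φ_max = |cos φ₁| · sin C = cos(51.9°)·sin(55.1°) ≈ 0.506, again giving ≈ 59.6°.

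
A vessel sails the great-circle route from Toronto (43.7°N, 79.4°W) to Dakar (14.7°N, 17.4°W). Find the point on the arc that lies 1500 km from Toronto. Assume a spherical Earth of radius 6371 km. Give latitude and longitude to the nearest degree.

≈ 40°N, 62°W

The haversine formula gives a central angle δ ≈ 1.043 rad (59.8°) between the endpoints. The total great-circle distance is δ·R ≈ 1.043 × 6371 ≈ 6645 km, so the target fraction is f = 1500/6645 ≈ 0.226.
Interpolate at f ≈ 0.226 with slerp weights a = sin((1−f)δ)/sin δ ≈ 0.836, b = sin(fδ)/sin δ ≈ 0.270.
p = a·p₁ + b·p₂ ≈ (0.360, -0.672, 0.646); φ = arcsin(p_z) ≈ 40.27°, λ = atan2(p_y, p_x) ≈ -61.81°.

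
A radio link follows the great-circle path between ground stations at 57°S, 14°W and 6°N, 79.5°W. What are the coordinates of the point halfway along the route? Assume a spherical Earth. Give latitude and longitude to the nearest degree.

From cos δ = sin φ₁ sin φ₂ + cos φ₁ cos φ₂ cos Δλ, the central angle is δ ≈ 1.433 rad (82.1°).
Interpolate at f = 1/2 with slerp weights a = sin((1−f)δ)/sin δ ≈ 0.663, b = sin(fδ)/sin δ ≈ 0.663.
p = a·p₁ + b·p₂ ≈ (0.471, -0.736, -0.487); φ = arcsin(p_z) ≈ -29.13°, λ = atan2(p_y, p_x) ≈ -57.40°.

≈ 29°S, 57°W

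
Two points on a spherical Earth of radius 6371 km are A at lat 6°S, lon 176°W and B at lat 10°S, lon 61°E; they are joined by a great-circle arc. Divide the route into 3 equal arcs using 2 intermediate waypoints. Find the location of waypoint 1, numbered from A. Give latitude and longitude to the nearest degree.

Write both endpoints as unit vectors p₁, p₂ with components (cos φ cos λ, cos φ sin λ, sin φ).
The central angle between the endpoints is δ = arccos(p₁·p₂) ≈ 2.112 rad (121.0°).
Interpolate at f = 1/3 with slerp weights a = sin((1−f)δ)/sin δ ≈ 1.151, b = sin(fδ)/sin δ ≈ 0.755.
p = a·p₁ + b·p₂ ≈ (-0.782, 0.571, -0.252); φ = arcsin(p_z) ≈ -14.57°, λ = atan2(p_y, p_x) ≈ 143.87°.

≈ lat 15°S, lon 144°E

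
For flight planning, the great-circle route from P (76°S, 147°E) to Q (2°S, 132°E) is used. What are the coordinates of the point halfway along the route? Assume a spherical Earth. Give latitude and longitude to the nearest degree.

The haversine formula gives a central angle δ ≈ 1.300 rad (74.5°) between the endpoints.
Interpolate at f = 1/2 with slerp weights a = sin((1−f)δ)/sin δ ≈ 0.628, b = sin(fδ)/sin δ ≈ 0.628.
p = a·p₁ + b·p₂ ≈ (-0.547, 0.549, -0.631); φ = arcsin(p_z) ≈ -39.15°, λ = atan2(p_y, p_x) ≈ 134.91°.

≈ (39°S, 135°E)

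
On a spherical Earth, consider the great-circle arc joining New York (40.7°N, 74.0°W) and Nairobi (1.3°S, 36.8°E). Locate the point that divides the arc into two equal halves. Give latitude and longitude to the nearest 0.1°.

≈ 31.7°N, 7.3°W

Write both endpoints as unit vectors p₁, p₂ with components (cos φ cos λ, cos φ sin λ, sin φ).
The central angle between the endpoints is δ = arccos(p₁·p₂) ≈ 1.859 rad (106.5°).
Interpolate at f = 1/2 with slerp weights a = sin((1−f)δ)/sin δ ≈ 0.836, b = sin(fδ)/sin δ ≈ 0.836.
p = a·p₁ + b·p₂ ≈ (0.844, -0.109, 0.526); φ = arcsin(p_z) ≈ 31.73°, λ = atan2(p_y, p_x) ≈ -7.33°.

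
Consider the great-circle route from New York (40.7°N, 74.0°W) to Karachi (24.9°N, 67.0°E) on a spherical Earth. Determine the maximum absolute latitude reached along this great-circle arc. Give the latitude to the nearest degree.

≈ 63°N

The great circle lies in the plane with unit normal n̂ = (p₁ × p₂)/|p₁ × p₂|.
Here n̂_z ≈ +0.448; the vertex latitude is φ_max = arccos|n̂_z| ≈ 63.4°.
Check via Clairaut: cos φ_max = |cos φ₁| · sin C = cos(40.7°)·sin(36.2°) ≈ 0.448, again giving ≈ 63.4°.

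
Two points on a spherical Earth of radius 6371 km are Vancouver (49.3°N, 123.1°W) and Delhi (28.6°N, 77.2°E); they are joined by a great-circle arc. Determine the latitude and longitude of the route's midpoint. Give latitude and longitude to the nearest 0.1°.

The haversine formula gives a central angle δ ≈ 1.746 rad (100.0°) between the endpoints.
Interpolate at f = 1/2 with slerp weights a = sin((1−f)δ)/sin δ ≈ 0.778, b = sin(fδ)/sin δ ≈ 0.778.
p = a·p₁ + b·p₂ ≈ (-0.126, 0.241, 0.962); φ = arcsin(p_z) ≈ 74.22°, λ = atan2(p_y, p_x) ≈ 117.54°.

≈ (74.2°N, 117.5°E)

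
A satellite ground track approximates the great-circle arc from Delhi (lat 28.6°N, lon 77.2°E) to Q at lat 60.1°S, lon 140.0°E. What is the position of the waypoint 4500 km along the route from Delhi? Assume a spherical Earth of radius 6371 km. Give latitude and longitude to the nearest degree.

Write both endpoints as unit vectors p₁, p₂ with components (cos φ cos λ, cos φ sin λ, sin φ).
The central angle between the endpoints is δ = arccos(p₁·p₂) ≈ 1.787 rad (102.4°). The total great-circle distance is δ·R ≈ 1.787 × 6371 ≈ 11388 km, so the target fraction is f = 4500/11388 ≈ 0.395.
Interpolate at f ≈ 0.395 with slerp weights a = sin((1−f)δ)/sin δ ≈ 0.904, b = sin(fδ)/sin δ ≈ 0.665.
p = a·p₁ + b·p₂ ≈ (-0.078, 0.987, -0.144); φ = arcsin(p_z) ≈ -8.25°, λ = atan2(p_y, p_x) ≈ 94.52°.

≈ lat 8°S, lon 95°E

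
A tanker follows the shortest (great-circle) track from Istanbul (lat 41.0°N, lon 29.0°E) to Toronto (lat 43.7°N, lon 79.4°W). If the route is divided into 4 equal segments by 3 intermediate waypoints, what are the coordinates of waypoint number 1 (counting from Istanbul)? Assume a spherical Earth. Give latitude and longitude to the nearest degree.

≈ lat 52°N, lon 7°E

Write both endpoints as unit vectors p₁, p₂ with components (cos φ cos λ, cos φ sin λ, sin φ).
The central angle between the endpoints is δ = arccos(p₁·p₂) ≈ 1.286 rad (73.7°).
Interpolate at f = 1/4 with slerp weights a = sin((1−f)δ)/sin δ ≈ 0.856, b = sin(fδ)/sin δ ≈ 0.329.
p = a·p₁ + b·p₂ ≈ (0.609, 0.079, 0.789); φ = arcsin(p_z) ≈ 52.11°, λ = atan2(p_y, p_x) ≈ 7.42°.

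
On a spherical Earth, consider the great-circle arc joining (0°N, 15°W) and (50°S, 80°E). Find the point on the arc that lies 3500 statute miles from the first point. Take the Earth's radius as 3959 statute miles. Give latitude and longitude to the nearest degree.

From cos δ = sin φ₁ sin φ₂ + cos φ₁ cos φ₂ cos Δλ, the central angle is δ ≈ 1.627 rad (93.2°). The total great-circle distance is δ·R ≈ 1.627 × 3959 ≈ 6441 mi, so the target fraction is f = 3500/6441 ≈ 0.543.
Interpolate at f ≈ 0.543 with slerp weights a = sin((1−f)δ)/sin δ ≈ 0.677, b = sin(fδ)/sin δ ≈ 0.775.
p = a·p₁ + b·p₂ ≈ (0.741, 0.315, -0.593); φ = arcsin(p_z) ≈ -36.39°, λ = atan2(p_y, p_x) ≈ 23.03°.

≈ (36°S, 23°E)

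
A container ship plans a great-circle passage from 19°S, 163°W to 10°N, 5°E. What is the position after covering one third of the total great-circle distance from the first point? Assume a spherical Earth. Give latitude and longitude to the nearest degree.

Write both endpoints as unit vectors p₁, p₂ with components (cos φ cos λ, cos φ sin λ, sin φ).
The central angle between the endpoints is δ = arccos(p₁·p₂) ≈ 2.885 rad (165.3°).
Interpolate at f = 1/3 with slerp weights a = sin((1−f)δ)/sin δ ≈ 3.702, b = sin(fδ)/sin δ ≈ 3.236.
p = a·p₁ + b·p₂ ≈ (-0.173, -0.746, -0.643); φ = arcsin(p_z) ≈ -40.05°, λ = atan2(p_y, p_x) ≈ -103.06°.

≈ 40°S, 103°W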